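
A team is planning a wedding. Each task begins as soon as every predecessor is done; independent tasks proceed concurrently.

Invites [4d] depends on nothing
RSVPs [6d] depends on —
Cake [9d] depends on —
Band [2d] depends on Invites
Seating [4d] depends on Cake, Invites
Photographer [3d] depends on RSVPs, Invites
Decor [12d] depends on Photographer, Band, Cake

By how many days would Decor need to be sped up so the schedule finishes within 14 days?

7

Current finish: 21 days; target: 14.
Decor is on every critical path, so each day cut from Decor cuts the finish by one (this holds down to a finish of 13).
Need 21 − 14 = 7 days off Decor → Decor becomes 5 days, finish becomes 14.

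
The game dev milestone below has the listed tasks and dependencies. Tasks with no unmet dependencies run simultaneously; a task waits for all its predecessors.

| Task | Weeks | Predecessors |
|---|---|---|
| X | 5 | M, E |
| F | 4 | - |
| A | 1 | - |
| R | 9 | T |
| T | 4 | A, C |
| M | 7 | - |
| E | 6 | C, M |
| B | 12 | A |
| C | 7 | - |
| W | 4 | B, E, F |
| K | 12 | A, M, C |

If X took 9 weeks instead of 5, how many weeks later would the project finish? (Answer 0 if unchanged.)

2

As given, the longest chain is C→T→R = 7+4+9 = 20, so the finish is 20 weeks.
The longest path through X is only 18 weeks, so X has float 2.
New critical path: M→E→X = 7+6+9 = 22 ⇒ 22 weeks.
Change in finish: 22 − 20 = +2 weeks.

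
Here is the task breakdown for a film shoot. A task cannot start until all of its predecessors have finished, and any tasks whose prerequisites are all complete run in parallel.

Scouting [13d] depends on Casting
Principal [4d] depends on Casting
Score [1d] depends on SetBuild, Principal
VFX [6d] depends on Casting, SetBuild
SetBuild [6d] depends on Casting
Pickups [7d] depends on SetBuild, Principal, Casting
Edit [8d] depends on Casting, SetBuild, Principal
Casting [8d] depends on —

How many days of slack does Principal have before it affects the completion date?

2

Critical path: Casting→SetBuild→Edit = 8+6+8 = 22, so the finish is 22 days.
The longest chain containing Principal totals 20 days.
So Principal can slip 14 − 12 = 2 days.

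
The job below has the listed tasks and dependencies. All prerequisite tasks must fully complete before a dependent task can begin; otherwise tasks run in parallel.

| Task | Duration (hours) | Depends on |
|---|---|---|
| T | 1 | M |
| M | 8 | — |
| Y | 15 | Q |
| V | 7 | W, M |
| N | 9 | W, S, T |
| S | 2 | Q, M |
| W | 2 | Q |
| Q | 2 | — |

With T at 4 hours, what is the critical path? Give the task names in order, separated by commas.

Actual critical path: M→S→N = 8+2+9 = 19 ⇒ 19 hours.
The longest path through T is only 18 hours, so T has float 1.
New critical path: M→T→N = 8+4+9 = 21 ⇒ 21 hours.

M, T, N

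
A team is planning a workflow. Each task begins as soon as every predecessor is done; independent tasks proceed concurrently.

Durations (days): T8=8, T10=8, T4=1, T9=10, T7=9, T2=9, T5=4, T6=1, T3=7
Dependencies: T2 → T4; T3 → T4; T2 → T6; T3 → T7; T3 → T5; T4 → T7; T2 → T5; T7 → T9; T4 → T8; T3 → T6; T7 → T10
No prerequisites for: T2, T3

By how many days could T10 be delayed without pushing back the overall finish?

Critical path: T2→T4→T7→T9 = 9+1+9+10 = 29, so the finish is 29 days.
The longest chain containing T10 totals 27 days.
Slack of T10 = 21 − 19 = 2 days.

2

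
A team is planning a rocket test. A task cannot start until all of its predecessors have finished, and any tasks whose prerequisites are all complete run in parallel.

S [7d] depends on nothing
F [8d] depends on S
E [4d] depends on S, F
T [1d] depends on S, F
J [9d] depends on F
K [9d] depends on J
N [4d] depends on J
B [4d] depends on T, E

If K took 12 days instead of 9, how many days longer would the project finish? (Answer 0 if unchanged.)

3

As given, the longest chain is S→F→J→K = 7+8+9+9 = 33, so the finish is 33 days.
K lies on that path, so at 12 days the path becomes 36 days.
That remains the longest chain; total 36 days.
Change in finish: 36 − 33 = +3 days.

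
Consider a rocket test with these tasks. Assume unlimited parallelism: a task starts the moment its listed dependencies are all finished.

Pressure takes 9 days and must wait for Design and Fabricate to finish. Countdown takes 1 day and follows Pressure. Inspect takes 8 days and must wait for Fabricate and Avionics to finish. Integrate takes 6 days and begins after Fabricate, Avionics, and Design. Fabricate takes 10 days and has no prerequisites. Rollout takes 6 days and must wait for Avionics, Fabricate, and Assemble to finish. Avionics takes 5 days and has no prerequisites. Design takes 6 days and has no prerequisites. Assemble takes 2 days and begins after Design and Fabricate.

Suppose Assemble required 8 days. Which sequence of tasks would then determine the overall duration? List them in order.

Fabricate, Assemble, Rollout

Critical path before the change: Fabricate→Pressure→Countdown = 10+9+1 = 20 giving 20 days.
The longest path through Assemble is only 18 days, so Assemble has float 2.
Now Fabricate→Assemble→Rollout = 10+8+6 = 24 is longest, so the finish becomes 24 days.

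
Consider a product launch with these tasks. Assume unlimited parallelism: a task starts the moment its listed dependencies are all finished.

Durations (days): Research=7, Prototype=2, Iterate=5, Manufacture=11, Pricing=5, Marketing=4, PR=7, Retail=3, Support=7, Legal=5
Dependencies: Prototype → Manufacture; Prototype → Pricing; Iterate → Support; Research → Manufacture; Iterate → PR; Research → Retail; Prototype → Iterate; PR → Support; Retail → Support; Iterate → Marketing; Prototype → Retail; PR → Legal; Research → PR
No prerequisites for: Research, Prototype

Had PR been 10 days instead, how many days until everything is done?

24

The binding path is Research→PR→Support = 7+7+7 = 21; finish at 21 days.
Since PR is critical, the +3 change carries straight to that chain (now 24 days).
That remains the longest chain; total 24 days.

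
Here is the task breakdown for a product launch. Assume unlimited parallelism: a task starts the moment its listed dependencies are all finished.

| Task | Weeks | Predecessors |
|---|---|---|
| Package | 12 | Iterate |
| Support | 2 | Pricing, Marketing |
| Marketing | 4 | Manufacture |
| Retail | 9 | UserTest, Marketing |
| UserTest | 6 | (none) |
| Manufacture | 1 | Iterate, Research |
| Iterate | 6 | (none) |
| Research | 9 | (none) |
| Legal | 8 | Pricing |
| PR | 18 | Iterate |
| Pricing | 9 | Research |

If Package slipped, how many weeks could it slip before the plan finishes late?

The longest chain is Research→Pricing→Legal = 9+9+8 = 26; overall finish 26 weeks.
Longest path through Package: 18 weeks (earliest finish 18, latest finish 26).
So Package can slip 26 − 18 = 8 weeks.

8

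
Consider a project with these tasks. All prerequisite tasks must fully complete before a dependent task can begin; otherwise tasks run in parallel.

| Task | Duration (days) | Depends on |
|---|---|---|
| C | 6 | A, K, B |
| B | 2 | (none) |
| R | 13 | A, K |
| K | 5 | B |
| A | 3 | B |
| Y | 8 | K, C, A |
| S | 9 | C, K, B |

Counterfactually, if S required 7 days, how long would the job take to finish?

21

Critical path before the change: B→K→C→S = 2+5+6+9 = 22 giving 22 days.
S lies on that path, so at 7 days the path becomes 20 days.
Now B→K→C→Y = 2+5+6+8 = 21 is longest, so the finish becomes 21 days.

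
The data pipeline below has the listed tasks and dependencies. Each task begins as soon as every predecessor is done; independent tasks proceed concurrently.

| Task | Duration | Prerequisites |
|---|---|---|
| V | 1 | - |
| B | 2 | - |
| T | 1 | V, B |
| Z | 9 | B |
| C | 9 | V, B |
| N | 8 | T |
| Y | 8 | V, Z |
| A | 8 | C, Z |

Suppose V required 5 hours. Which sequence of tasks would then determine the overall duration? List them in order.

V, C, A

Baseline: B→Z→Y = 2+9+8 = 19 → 19 hours.
V has 1 hour of float (longest path through it is 18).
The binding chain switches to V→C→A = 5+9+8 = 22; finish 22 hours.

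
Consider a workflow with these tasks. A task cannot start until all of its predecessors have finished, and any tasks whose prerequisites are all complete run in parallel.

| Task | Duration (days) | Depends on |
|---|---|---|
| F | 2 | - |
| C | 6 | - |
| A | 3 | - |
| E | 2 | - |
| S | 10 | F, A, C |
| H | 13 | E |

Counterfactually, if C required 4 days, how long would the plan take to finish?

15

Critical path before the change: C→S = 6+10 = 16 giving 16 days.
C is on the critical path; changing it to 4 makes that path 14 days.
The binding chain switches to E→H = 2+13 = 15; finish 15 days.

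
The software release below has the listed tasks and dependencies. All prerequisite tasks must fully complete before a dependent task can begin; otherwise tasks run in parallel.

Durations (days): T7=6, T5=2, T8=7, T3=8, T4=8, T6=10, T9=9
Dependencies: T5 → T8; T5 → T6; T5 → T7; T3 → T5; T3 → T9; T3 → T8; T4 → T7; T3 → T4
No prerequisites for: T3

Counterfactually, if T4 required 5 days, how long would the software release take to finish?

Actual critical path: T3→T4→T7 = 8+8+6 = 22 ⇒ 22 days.
Since T4 is critical, the -3 change carries straight to that chain (now 19 days).
The binding chain switches to T3→T5→T6 = 8+2+10 = 20; finish 20 days.

20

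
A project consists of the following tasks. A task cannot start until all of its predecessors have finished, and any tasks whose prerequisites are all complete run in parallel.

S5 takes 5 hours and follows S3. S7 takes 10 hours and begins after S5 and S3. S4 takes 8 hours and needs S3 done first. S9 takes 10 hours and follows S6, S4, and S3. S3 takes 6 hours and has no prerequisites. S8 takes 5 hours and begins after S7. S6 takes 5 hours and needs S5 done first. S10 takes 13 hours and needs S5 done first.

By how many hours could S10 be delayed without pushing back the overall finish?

2

S3→S5→S6→S9 = 6+5+5+10 = 26 sets the makespan at 26 hours.
The longest chain containing S10 totals 24 hours.
So S10 can slip 26 − 24 = 2 hours.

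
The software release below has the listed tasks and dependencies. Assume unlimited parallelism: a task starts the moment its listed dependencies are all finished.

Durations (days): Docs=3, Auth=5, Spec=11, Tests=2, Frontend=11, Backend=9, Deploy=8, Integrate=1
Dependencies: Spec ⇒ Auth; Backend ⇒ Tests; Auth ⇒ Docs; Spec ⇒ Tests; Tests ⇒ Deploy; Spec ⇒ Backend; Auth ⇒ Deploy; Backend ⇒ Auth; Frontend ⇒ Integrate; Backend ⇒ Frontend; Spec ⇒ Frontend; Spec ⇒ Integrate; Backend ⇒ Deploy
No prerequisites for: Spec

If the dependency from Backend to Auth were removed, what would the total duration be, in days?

32

Original critical path: Spec→Backend→Auth→Deploy = 11+9+5+8 = 33 ⇒ 33 days.
Without Backend→Auth, Auth's earliest start moves from 20 to 11.
After: Spec→Backend→Frontend→Integrate = 11+9+11+1 = 32 → 32 days.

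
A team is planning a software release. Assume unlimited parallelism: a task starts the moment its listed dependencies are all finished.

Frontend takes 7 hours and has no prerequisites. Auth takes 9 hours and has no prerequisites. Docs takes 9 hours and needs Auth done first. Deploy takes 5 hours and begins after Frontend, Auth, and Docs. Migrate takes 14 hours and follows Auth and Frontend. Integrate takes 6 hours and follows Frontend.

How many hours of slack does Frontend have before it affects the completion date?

Auth→Docs→Deploy = 9+9+5 = 23 sets the makespan at 23 hours.
The longest chain containing Frontend totals 21 hours.
Float = 23 − 21 = 2.

2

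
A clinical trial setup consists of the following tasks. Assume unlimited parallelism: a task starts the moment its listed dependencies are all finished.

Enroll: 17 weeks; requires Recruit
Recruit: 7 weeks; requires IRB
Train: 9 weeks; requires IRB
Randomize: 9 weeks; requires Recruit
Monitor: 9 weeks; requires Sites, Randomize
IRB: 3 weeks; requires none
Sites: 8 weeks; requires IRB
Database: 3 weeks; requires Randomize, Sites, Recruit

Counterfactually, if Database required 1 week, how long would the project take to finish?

The binding path is IRB→Recruit→Randomize→Monitor = 3+7+9+9 = 28; finish at 28 weeks.
Database is off the critical path — its longest chain is 22 weeks, giving 6 of slack.
No other chain overtakes it, so the finish is 28 weeks.

28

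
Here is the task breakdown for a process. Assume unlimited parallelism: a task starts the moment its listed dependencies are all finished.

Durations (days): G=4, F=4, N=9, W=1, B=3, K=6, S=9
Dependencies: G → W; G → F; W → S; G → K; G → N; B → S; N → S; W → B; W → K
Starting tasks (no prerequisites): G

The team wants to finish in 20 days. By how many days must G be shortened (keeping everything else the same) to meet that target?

Current finish: 22 days; target: 20.
G is on every critical path, so each day cut from G cuts the finish by one (this holds down to a finish of 19).
Need 22 − 20 = 2 days off G → G becomes 2 days, finish becomes 20.

2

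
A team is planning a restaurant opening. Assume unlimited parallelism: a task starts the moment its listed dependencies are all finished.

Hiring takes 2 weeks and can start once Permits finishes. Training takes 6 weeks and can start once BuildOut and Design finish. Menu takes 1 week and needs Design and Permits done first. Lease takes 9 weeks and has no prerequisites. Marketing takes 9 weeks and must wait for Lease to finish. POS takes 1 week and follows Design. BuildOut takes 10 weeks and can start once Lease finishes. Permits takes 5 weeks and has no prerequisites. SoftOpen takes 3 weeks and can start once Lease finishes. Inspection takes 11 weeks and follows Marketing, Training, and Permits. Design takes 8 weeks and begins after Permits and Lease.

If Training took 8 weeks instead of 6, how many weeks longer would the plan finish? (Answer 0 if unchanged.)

2

The binding path is Lease→BuildOut→Training→Inspection = 9+10+6+11 = 36; finish at 36 weeks.
Training lies on that path, so at 8 weeks the path becomes 38 weeks.
The critical path is still Lease→BuildOut→Training→Inspection; finish is now 38 weeks.
Change in finish: 38 − 36 = +2 weeks.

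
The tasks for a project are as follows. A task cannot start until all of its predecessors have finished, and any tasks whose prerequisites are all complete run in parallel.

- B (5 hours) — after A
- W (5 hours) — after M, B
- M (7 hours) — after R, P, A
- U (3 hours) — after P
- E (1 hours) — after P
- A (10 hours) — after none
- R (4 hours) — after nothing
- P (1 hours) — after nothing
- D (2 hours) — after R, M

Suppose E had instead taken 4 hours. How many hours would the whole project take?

Actual critical path: A→M→W = 10+7+5 = 22 ⇒ 22 hours.
The longest path through E is only 2 hours, so E has float 20.
The critical path is still A→M→W; finish is now 22 hours.

22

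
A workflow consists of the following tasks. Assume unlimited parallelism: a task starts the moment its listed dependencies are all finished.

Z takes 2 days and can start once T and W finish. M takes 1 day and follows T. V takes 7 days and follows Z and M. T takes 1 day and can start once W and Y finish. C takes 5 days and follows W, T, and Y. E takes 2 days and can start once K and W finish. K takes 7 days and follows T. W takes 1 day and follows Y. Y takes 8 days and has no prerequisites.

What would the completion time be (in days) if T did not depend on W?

18

With the dependency in place, Y→W→T→K→E = 8+1+1+7+2 = 19 sets the finish at 19 days.
Without W→T, T's earliest start moves from 9 to 8.
The longest chain is now Y→W→Z→V = 8+1+2+7 = 18, so the plan takes 18 days.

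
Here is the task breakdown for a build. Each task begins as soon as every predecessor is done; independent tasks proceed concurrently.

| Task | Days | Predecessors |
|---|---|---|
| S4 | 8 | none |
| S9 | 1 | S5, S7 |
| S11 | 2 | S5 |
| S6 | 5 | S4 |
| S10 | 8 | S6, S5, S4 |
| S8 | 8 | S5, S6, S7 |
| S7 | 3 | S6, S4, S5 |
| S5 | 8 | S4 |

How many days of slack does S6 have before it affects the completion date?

3

Critical path: S4→S5→S7→S8 = 8+8+3+8 = 27, so the finish is 27 days.
The longest chain containing S6 totals 24 days.
So S6 can slip 16 − 13 = 3 days.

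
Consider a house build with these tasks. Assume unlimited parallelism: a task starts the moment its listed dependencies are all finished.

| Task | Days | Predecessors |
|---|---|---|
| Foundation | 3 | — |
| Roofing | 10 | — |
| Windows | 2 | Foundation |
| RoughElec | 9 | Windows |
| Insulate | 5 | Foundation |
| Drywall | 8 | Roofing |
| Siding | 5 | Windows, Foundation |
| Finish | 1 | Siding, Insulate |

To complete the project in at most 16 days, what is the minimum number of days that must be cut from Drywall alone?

Current finish: 18 days; target: 16.
Drywall is on every critical path, so each day cut from Drywall cuts the finish by one (this holds down to a finish of 14).
Need 18 − 16 = 2 days off Drywall → Drywall becomes 6 days, finish becomes 16.

2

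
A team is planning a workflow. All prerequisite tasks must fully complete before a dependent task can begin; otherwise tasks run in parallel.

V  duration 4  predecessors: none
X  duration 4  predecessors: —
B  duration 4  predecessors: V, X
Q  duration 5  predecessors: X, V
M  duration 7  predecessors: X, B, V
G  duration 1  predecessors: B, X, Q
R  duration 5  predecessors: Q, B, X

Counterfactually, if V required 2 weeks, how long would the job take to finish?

15

As given, the longest chain is V→B→M = 4+4+7 = 15, so the finish is 15 weeks.
Since V is critical, the -2 change carries straight to that chain (now 13 weeks).
Now X→B→M = 4+4+7 = 15 is longest, so the finish becomes 15 weeks.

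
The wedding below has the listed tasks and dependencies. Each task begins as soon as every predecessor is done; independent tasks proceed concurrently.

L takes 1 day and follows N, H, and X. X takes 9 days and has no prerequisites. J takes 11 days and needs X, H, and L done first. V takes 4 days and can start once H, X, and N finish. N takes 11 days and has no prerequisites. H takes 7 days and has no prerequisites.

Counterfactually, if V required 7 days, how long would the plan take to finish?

23

Critical path before the change: N→L→J = 11+1+11 = 23 giving 23 days.
V has 8 days of float (longest path through it is 15).
The critical path is still N→L→J; finish is now 23 days.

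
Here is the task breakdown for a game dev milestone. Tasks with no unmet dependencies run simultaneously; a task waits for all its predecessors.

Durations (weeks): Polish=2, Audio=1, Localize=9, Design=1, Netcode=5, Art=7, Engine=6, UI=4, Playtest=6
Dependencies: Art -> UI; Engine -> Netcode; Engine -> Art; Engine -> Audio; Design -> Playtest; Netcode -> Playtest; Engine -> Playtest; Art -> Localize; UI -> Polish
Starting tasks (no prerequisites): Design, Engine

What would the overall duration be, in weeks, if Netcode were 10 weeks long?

22

Baseline: Engine→Art→Localize = 6+7+9 = 22 → 22 weeks.
Netcode is off the critical path — its longest chain is 17 weeks, giving 5 of slack.
No other chain overtakes it, so the finish is 22 weeks.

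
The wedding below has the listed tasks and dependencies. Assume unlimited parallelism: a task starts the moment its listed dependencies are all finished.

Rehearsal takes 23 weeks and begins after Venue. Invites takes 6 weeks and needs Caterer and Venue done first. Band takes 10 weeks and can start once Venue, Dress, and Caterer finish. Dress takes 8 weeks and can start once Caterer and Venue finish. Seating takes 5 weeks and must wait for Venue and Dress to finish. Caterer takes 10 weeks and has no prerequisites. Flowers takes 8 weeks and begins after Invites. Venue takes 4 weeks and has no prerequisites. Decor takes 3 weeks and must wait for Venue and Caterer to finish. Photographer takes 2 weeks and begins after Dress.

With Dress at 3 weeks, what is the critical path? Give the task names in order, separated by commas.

Venue, Rehearsal

As given, the longest chain is Caterer→Dress→Band = 10+8+10 = 28, so the finish is 28 weeks.
Dress lies on that path, so at 3 weeks the path becomes 23 weeks.
The binding chain switches to Venue→Rehearsal = 4+23 = 27; finish 27 weeks.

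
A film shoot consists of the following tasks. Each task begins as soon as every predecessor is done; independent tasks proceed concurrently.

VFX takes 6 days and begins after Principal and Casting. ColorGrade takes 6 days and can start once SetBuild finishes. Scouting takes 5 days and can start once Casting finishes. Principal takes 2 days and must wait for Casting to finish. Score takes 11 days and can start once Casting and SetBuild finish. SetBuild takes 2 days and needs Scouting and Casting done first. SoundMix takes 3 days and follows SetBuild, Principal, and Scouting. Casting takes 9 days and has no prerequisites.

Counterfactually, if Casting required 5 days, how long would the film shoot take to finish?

As given, the longest chain is Casting→Scouting→SetBuild→Score = 9+5+2+11 = 27, so the finish is 27 days.
Casting is on the critical path; changing it to 5 makes that path 23 days.
The critical path is still Casting→Scouting→SetBuild→Score; finish is now 23 days.

23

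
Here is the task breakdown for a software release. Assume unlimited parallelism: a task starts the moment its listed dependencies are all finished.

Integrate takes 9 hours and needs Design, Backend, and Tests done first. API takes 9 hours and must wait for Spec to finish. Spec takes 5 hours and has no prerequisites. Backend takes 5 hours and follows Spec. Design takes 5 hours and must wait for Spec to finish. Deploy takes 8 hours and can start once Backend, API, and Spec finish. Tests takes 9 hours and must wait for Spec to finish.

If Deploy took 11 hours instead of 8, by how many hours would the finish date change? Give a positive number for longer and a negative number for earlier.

The binding path is Spec→Tests→Integrate = 5+9+9 = 23; finish at 23 hours.
Deploy has 1 hour of float (longest path through it is 22).
The binding chain switches to Spec→API→Deploy = 5+9+11 = 25; finish 25 hours.
Change in finish: 25 − 23 = +2 hours.

2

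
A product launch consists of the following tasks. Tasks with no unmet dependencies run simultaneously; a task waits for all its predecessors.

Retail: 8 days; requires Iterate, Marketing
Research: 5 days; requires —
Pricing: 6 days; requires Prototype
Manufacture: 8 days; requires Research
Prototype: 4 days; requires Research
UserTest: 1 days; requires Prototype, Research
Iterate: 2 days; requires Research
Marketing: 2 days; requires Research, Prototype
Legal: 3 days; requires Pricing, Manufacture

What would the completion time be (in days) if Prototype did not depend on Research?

16

Before: longest chain Research→Prototype→Marketing→Retail = 5+4+2+8 = 19, finish 19.
Without Research→Prototype, Prototype's earliest start moves from 5 to 0.
The longest chain is now Research→Manufacture→Legal = 5+8+3 = 16, so the project takes 16 days.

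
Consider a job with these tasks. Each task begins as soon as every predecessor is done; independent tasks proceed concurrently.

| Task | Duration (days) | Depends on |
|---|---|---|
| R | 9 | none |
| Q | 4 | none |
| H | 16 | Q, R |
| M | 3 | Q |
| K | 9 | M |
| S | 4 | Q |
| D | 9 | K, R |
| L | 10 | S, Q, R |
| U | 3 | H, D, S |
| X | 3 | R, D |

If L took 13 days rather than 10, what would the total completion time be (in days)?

28

Critical path before the change: R→H→U = 9+16+3 = 28 giving 28 days.
The longest path through L is only 19 days, so L has float 9.
That remains the longest chain; total 28 days.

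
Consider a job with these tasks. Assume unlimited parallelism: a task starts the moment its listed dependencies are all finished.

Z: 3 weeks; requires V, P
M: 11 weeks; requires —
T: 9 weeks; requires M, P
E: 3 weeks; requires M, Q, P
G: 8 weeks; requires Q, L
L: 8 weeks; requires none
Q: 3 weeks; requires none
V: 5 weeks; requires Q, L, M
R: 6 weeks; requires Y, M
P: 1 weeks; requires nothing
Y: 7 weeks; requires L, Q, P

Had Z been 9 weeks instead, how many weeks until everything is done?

As given, the longest chain is L→Y→R = 8+7+6 = 21, so the finish is 21 weeks.
The longest path through Z is only 19 weeks, so Z has float 2.
New critical path: M→V→Z = 11+5+9 = 25 ⇒ 25 weeks.

25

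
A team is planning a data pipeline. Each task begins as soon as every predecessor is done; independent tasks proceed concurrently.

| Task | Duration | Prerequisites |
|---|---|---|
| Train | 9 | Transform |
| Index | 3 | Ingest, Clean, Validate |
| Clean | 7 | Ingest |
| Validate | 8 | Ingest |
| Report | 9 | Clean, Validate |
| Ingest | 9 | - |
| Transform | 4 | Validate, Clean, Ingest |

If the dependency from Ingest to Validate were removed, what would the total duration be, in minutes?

29

Before: longest chain Ingest→Validate→Transform→Train = 9+8+4+9 = 30, finish 30.
Without Ingest→Validate, Validate's earliest start moves from 9 to 0.
The longest chain is now Ingest→Clean→Transform→Train = 9+7+4+9 = 29, so the data pipeline takes 29 minutes.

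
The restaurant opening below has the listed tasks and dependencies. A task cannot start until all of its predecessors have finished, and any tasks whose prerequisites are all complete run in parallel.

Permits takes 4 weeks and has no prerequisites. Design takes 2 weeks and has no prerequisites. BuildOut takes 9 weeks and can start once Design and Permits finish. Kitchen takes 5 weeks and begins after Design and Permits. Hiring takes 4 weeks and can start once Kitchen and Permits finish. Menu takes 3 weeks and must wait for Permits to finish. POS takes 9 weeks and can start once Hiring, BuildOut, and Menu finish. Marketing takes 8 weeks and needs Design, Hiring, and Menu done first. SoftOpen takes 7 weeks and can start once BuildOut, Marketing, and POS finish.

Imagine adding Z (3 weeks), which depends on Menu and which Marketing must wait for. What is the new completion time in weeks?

29

Originally the project takes 29 weeks.
With Z inserted, Marketing now waits for max(Design, Hiring, Menu, Z).
New critical path: Permits→BuildOut→POS→SoftOpen = 4+9+9+7 = 29 ⇒ 29 weeks.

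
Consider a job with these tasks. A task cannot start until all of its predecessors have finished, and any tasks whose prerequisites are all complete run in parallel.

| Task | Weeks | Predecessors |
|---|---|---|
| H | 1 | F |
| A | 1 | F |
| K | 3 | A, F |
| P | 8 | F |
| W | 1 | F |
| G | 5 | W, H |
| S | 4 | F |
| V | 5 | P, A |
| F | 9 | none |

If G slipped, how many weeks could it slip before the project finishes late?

The longest chain is F→P→V = 9+8+5 = 22; overall finish 22 weeks.
Longest path through G: 15 weeks (earliest finish 15, latest finish 22).
Slack of G = 17 − 10 = 7 weeks.

7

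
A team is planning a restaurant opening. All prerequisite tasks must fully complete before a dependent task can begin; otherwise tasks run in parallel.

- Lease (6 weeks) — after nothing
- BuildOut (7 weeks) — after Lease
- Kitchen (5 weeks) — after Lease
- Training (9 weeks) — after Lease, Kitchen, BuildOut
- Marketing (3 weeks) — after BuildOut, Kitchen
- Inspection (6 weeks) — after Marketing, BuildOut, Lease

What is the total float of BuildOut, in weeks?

Critical path: Lease→BuildOut→Training = 6+7+9 = 22, so the finish is 22 weeks.
The longest chain containing BuildOut totals 22 weeks.
So BuildOut can slip 13 − 13 = 0 weeks.

0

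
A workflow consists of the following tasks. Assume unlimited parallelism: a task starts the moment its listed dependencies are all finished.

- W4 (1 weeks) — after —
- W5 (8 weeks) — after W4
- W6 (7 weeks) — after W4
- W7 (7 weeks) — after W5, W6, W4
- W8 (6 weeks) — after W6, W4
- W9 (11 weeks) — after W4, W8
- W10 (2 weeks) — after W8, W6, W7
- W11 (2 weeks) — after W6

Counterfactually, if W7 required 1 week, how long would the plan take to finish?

25

Baseline: W4→W6→W8→W9 = 1+7+6+11 = 25 → 25 weeks.
W7 is off the critical path — its longest chain is 18 weeks, giving 7 of slack.
No other chain overtakes it, so the finish is 25 weeks.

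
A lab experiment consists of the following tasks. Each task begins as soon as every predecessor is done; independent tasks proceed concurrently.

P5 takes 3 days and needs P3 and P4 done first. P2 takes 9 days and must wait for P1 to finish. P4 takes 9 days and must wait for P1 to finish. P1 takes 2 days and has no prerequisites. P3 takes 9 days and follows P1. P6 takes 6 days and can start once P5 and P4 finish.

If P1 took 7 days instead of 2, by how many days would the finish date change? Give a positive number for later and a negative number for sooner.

Baseline: P1→P3→P5→P6 = 2+9+3+6 = 20 → 20 days.
Since P1 is critical, the +5 change carries straight to that chain (now 25 days).
The critical path is still P1→P3→P5→P6; finish is now 25 days.
Change in finish: 25 − 20 = +5 days.

5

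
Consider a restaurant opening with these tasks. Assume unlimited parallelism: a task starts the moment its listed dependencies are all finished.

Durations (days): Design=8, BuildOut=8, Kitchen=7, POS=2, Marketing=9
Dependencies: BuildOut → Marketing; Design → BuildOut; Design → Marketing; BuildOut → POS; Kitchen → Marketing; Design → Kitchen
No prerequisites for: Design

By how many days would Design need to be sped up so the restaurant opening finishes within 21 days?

Current finish: 25 days; target: 21.
Design is on every critical path, so each day cut from Design cuts the finish by one (this holds down to a finish of 18).
Need 25 − 21 = 4 days off Design → Design becomes 4 days, finish becomes 21.

4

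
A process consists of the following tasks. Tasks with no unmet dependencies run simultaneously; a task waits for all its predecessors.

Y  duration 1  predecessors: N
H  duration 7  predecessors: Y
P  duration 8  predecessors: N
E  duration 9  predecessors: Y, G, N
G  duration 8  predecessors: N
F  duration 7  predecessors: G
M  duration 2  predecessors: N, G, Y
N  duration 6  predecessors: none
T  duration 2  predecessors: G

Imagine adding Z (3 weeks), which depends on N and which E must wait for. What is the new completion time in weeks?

23

Originally the process takes 23 weeks.
With Z inserted, E now waits for max(Y, G, N, Z).
New critical path: N→G→E = 6+8+9 = 23 ⇒ 23 weeks.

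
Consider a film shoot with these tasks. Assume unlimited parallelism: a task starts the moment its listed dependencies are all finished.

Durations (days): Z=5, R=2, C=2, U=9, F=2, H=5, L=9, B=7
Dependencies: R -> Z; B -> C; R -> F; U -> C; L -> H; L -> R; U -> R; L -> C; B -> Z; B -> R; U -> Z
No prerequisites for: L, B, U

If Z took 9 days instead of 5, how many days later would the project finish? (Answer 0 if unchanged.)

Actual critical path: L→R→Z = 9+2+5 = 16 ⇒ 16 days.
Z lies on that path, so at 9 days the path becomes 20 days.
No other chain overtakes it, so the finish is 20 days.
Change in finish: 20 − 16 = +4 days.

4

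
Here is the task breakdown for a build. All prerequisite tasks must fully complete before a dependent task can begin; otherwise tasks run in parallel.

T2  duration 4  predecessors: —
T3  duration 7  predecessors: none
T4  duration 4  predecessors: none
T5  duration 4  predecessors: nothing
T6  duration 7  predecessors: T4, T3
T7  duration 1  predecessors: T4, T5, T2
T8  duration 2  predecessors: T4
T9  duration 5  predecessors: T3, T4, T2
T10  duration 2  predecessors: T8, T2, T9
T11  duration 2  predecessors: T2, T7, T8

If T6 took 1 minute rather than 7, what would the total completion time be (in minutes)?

14

Baseline: T3→T6 = 7+7 = 14 → 14 minutes.
Since T6 is critical, the -6 change carries straight to that chain (now 8 minutes).
New critical path: T3→T9→T10 = 7+5+2 = 14 ⇒ 14 minutes.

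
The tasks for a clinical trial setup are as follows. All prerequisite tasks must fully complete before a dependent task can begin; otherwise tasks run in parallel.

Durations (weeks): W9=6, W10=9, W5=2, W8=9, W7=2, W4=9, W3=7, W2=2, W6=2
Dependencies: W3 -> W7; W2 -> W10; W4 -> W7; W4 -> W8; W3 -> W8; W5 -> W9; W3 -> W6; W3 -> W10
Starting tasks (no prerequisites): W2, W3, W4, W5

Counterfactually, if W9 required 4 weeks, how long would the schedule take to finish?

18

Actual critical path: W4→W8 = 9+9 = 18 ⇒ 18 weeks.
W9 is off the critical path — its longest chain is 8 weeks, giving 10 of slack.
The critical path is still W4→W8; finish is now 18 weeks.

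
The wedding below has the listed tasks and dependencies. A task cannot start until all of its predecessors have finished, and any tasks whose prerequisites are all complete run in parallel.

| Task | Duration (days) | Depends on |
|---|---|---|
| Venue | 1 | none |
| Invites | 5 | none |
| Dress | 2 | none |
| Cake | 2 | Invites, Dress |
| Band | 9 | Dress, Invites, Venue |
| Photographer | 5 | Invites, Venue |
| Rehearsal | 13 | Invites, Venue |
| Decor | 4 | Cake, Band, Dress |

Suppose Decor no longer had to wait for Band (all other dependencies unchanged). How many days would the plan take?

Original critical path: Invites→Band→Decor = 5+9+4 = 18 ⇒ 18 days.
Without Band→Decor, Decor's earliest start moves from 14 to 7.
New critical path: Invites→Rehearsal = 5+13 = 18 ⇒ 18 days.

18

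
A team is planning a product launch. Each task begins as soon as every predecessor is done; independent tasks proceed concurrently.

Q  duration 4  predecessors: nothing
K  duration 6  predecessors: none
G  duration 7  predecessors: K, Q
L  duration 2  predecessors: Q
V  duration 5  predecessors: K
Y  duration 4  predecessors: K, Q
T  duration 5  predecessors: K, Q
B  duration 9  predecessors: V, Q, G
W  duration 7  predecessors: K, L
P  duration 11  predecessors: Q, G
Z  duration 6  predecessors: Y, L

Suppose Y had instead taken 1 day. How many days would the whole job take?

Baseline: K→G→P = 6+7+11 = 24 → 24 days.
The longest path through Y is only 16 days, so Y has float 8.
No other chain overtakes it, so the finish is 24 days.

24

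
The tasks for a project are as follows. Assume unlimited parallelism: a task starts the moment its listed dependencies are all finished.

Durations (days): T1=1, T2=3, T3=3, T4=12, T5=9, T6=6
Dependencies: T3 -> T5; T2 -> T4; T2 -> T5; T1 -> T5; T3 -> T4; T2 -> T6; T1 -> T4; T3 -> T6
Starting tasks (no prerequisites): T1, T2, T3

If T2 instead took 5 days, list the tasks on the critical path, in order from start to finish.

Baseline: T2→T4 = 3+12 = 15 → 15 days.
Since T2 is critical, the +2 change carries straight to that chain (now 17 days).
No other chain overtakes it, so the finish is 17 days.

T2, T4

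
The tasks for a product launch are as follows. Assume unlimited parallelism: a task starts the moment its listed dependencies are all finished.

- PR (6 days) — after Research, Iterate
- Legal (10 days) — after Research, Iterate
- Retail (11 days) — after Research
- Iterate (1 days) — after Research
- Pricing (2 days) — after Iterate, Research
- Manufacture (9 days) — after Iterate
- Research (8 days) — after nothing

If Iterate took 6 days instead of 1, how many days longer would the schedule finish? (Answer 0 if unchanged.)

5

Critical path before the change: Research→Iterate→Legal = 8+1+10 = 19 giving 19 days.
Iterate is on the critical path; changing it to 6 makes that path 24 days.
That remains the longest chain; total 24 days.
Change in finish: 24 − 19 = +5 days.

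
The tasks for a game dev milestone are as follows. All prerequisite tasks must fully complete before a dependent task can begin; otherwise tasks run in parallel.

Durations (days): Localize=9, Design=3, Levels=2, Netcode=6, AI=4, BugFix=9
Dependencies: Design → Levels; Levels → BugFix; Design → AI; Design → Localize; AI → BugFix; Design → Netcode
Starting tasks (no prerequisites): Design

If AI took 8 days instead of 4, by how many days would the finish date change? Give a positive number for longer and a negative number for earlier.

Baseline: Design→AI→BugFix = 3+4+9 = 16 → 16 days.
Since AI is critical, the +4 change carries straight to that chain (now 20 days).
The critical path is still Design→AI→BugFix; finish is now 20 days.
Change in finish: 20 − 16 = +4 days.

4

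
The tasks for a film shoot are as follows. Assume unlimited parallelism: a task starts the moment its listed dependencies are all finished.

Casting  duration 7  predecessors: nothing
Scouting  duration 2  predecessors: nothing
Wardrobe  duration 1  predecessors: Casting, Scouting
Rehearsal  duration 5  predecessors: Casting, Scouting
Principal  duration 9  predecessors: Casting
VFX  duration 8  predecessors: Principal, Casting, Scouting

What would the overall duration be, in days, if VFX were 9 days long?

Baseline: Casting→Principal→VFX = 7+9+8 = 24 → 24 days.
Since VFX is critical, the +1 change carries straight to that chain (now 25 days).
The critical path is still Casting→Principal→VFX; finish is now 25 days.

25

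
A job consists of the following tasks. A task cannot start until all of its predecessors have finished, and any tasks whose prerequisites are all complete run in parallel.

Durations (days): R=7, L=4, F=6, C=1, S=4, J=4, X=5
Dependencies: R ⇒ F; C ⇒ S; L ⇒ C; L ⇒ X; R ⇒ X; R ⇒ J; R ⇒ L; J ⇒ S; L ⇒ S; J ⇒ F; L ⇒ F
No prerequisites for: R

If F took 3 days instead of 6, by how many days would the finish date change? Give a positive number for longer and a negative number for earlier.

-1

Actual critical path: R→J→F = 7+4+6 = 17 ⇒ 17 days.
Since F is critical, the -3 change carries straight to that chain (now 14 days).
Now R→L→X = 7+4+5 = 16 is longest, so the finish becomes 16 days.
Change in finish: 16 − 17 = -1 days.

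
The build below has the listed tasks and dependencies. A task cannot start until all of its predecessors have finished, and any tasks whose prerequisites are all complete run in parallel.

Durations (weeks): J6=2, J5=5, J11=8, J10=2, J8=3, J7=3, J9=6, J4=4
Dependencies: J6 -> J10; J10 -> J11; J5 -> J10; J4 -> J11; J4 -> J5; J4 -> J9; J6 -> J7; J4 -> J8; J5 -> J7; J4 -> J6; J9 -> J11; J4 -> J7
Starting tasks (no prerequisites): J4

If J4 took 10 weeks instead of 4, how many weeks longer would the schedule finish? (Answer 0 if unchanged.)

6

Critical path before the change: J4→J5→J10→J11 = 4+5+2+8 = 19 giving 19 weeks.
J4 is on the critical path; changing it to 10 makes that path 25 weeks.
No other chain overtakes it, so the finish is 25 weeks.
Change in finish: 25 − 19 = +6 weeks.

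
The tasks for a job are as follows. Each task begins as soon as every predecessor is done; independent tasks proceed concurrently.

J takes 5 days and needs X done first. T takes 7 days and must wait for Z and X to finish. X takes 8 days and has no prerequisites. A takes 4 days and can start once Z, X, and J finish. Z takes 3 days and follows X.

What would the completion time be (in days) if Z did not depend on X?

Original critical path: X→Z→T = 8+3+7 = 18 ⇒ 18 days.
Without X→Z, Z's earliest start moves from 8 to 0.
The longest chain is now X→J→A = 8+5+4 = 17, so the plan takes 17 days.

17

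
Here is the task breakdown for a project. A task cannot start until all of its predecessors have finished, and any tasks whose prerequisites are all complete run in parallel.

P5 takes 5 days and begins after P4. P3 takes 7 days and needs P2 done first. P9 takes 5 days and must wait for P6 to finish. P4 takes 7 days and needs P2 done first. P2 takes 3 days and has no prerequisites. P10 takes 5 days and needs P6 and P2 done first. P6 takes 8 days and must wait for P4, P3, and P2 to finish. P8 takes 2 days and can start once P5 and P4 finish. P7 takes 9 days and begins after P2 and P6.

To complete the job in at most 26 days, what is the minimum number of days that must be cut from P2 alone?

1

Current finish: 27 days; target: 26.
P2 is on every critical path, so each day cut from P2 cuts the finish by one (this holds down to a finish of 25).
Need 27 − 26 = 1 day off P2 → P2 becomes 2 days, finish becomes 26.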